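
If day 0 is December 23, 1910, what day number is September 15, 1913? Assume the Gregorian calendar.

Dec 23, 1910 → Dec 23, 1911: 365 days.
Dec 23, 1911 → Dec 23, 1912: 366 days (Feb 29, 1912 is in that span).
Dec 23, 1912 → Jan 23, 1913: 31 days (December has 31).
Jan 23, 1913 → Feb 23, 1913: 31 days (January has 31).
Feb 23, 1913 → Mar 23, 1913: 28 days (February has 28).
Mar 23, 1913 → Apr 23, 1913: 31 days (March has 31).
Apr 23, 1913 → May 23, 1913: 30 days (April has 30).
May 23, 1913 → Jun 23, 1913: 31 days (May has 31).
Jun 23, 1913 → Jul 23, 1913: 30 days (June has 30).
Jul 23, 1913 → Aug 23, 1913: 31 days (July has 31).
Aug 23, 1913 → Sep 15, 1913: 23 days.
Total: 997 days.

997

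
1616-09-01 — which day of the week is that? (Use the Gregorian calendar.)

Thursday

Doomsday rule: the anchor day for the 1600s is Tuesday. For year 16: 16÷12 = 1 r 4, and 4÷4 = 1, so 1+4+1 = 6.
Tuesday + 6 ≡ Monday — that's 1616's doomsday.
In September the doomsday date is Sep 5.
Sep 1 is 4 days before Sep 5; 4 mod 7 = 4, so Monday − 4 = Thursday.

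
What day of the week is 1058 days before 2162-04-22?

First find the weekday of Apr 22, 2162. Doomsday rule: the anchor day for the 2100s is Sunday. For year 62: 62÷12 = 5 r 2, and 2÷4 = 0, so 5+2+0 = 7.
Sunday + 7 ≡ Sunday — that's 2162's doomsday.
In April the doomsday date is Apr 4.
Apr 22 is 18 days after Apr 4; 18 mod 7 = 4, so Sunday + 4 = Thursday.
1058 mod 7 = 1, so 1058 days before a Thursday is Thursday − 1 = Wednesday.

Wednesday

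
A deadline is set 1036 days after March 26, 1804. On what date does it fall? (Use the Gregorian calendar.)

+365 (one year) → Mar 26, 1805 (671 left).
+365 (one year) → Mar 26, 1806 (306 left).
Mar has 31 days: +6 → Apr 1, 1806 (300 left).
Apr has 30 days: +30 → May 1, 1806 (270 left).
May has 31 days: +31 → Jun 1, 1806 (239 left).
Jun has 30 days: +30 → Jul 1, 1806 (209 left).
Jul has 31 days: +31 → Aug 1, 1806 (178 left).
Aug has 31 days: +31 → Sep 1, 1806 (147 left).
Sep has 30 days: +30 → Oct 1, 1806 (117 left).
Oct has 31 days: +31 → Nov 1, 1806 (86 left).
Nov has 30 days: +30 → Dec 1, 1806 (56 left).
Dec has 31 days: +31 → Jan 1, 1807 (25 left).
+25 → Jan 26, 1807.

January 26, 1807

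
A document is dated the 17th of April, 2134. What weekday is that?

Saturday

Doomsday rule: the anchor day for the 2100s is Sunday. For year 34: 34÷12 = 2 r 10, and 10÷4 = 2, so 2+10+2 = 14.
Sunday + 14 ≡ Sunday — that's 2134's doomsday.
In April the doomsday date is Apr 4.
Apr 17 is 13 days after Apr 4; 13 mod 7 = 6, so Sunday + 6 = Saturday.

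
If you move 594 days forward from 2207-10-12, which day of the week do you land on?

Oct 12, 2207 is a Monday.
594 mod 7 = 6, so 594 days after a Monday is Monday + 6 = Sunday.

Sunday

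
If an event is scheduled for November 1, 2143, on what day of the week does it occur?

January 1, 2143 is a Tuesday.
Jan 1, 2143 → Feb 1, 2143: 31 days (January has 31).
Feb 1, 2143 → Mar 1, 2143: 28 days (February has 28).
Mar 1, 2143 → Apr 1, 2143: 31 days (March has 31).
Apr 1, 2143 → May 1, 2143: 30 days (April has 30).
May 1, 2143 → Jun 1, 2143: 31 days (May has 31).
Jun 1, 2143 → Jul 1, 2143: 30 days (June has 30).
Jul 1, 2143 → Aug 1, 2143: 31 days (July has 31).
Aug 1, 2143 → Sep 1, 2143: 31 days (August has 31).
Sep 1, 2143 → Oct 1, 2143: 30 days (September has 30).
Oct 1, 2143 → Nov 1, 2143: 31 days.
Total: 304 days.
304 mod 7 = 3, so Tuesday + 3 = Friday.

Friday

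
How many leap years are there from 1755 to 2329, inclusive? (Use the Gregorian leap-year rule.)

139

Multiples of 4 in [1755,2329]: 144.
Of those, multiples of 100: 6 (not leap unless ÷400).
Multiples of 400: 1.
Leap years = 144 − 6 + 1 = 139.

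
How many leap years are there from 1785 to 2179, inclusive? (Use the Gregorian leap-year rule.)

Multiples of 4 in [1785,2179]: 98.
Of those, multiples of 100: 4 (not leap unless ÷400).
Multiples of 400: 1.
Leap years = 98 − 4 + 1 = 95.

95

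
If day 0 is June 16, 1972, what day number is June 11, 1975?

1090

Jun 16, 1972 → Jun 16, 1973: 365 days.
Jun 16, 1973 → Jun 16, 1974: 365 days.
Jun 16, 1974 → Jul 16, 1974: 30 days (June has 30).
Jul 16, 1974 → Aug 16, 1974: 31 days (July has 31).
Aug 16, 1974 → Sep 16, 1974: 31 days (August has 31).
Sep 16, 1974 → Oct 16, 1974: 30 days (September has 30).
Oct 16, 1974 → Nov 16, 1974: 31 days (October has 31).
Nov 16, 1974 → Dec 16, 1974: 30 days (November has 30).
Dec 16, 1974 → Jan 16, 1975: 31 days (December has 31).
Jan 16, 1975 → Feb 16, 1975: 31 days (January has 31).
Feb 16, 1975 → Mar 16, 1975: 28 days (February has 28).
Mar 16, 1975 → Apr 16, 1975: 31 days (March has 31).
Apr 16, 1975 → May 16, 1975: 30 days (April has 30).
May 16, 1975 → Jun 11, 1975: 26 days.
Total: 1090 days.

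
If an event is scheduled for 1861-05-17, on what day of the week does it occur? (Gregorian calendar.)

Friday

Doomsday rule: the anchor day for the 1800s is Friday. For year 61: 61÷12 = 5 r 1, and 1÷4 = 0, so 5+1+0 = 6.
Friday + 6 ≡ Thursday — that's 1861's doomsday.
In May the doomsday date is May 9.
May 17 is 8 days after May 9; 8 mod 7 = 1, so Thursday + 1 = Friday.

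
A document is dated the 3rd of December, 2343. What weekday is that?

Doomsday rule: the anchor day for the 2300s is Wednesday. For year 43: 43÷12 = 3 r 7, and 7÷4 = 1, so 3+7+1 = 11.
Wednesday + 11 ≡ Sunday — that's 2343's doomsday.
In December the doomsday date is Dec 12.
Dec 3 is 9 days before Dec 12; 9 mod 7 = 2, so Sunday − 2 = Friday.

Friday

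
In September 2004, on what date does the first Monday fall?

September 1, 2004 is a Wednesday.
The first Monday is therefore September 6 (5 days later).

September 6, 2004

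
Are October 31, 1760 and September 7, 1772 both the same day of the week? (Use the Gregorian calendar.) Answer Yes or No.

No

From Oct 31, 1760 to Sep 7, 1772 is 4329 days.
4329 mod 7 = 3, so they are different weekdays.
(Oct 31, 1760 is a Friday; Sep 7, 1772 is a Monday.)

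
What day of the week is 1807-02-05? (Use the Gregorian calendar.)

Thursday

Doomsday rule: the anchor day for the 1800s is Friday. For year 07: 7÷12 = 0 r 7, and 7÷4 = 1, so 0+7+1 = 8.
Friday + 8 ≡ Saturday — that's 1807's doomsday.
In February the doomsday date is Feb 28 (1807 is not a leap year).
Feb 5 is 23 days before Feb 28; 23 mod 7 = 2, so Saturday − 2 = Thursday.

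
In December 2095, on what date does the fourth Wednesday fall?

December 1, 2095 is a Thursday.
The first Wednesday is therefore December 7 (6 days later).
The fourth Wednesday is 7 + 3×7 = December 28.

December 28, 2095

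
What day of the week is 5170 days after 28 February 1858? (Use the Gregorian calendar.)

Feb 28, 1858 is a Sunday.
5170 mod 7 = 4, so 5170 days after a Sunday is Sunday + 4 = Thursday.

Thursday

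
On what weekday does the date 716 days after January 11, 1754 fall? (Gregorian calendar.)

First find the weekday of Jan 11, 1754. Doomsday rule: the anchor day for the 1700s is Sunday. For year 54: 54÷12 = 4 r 6, and 6÷4 = 1, so 4+6+1 = 11.
Sunday + 11 ≡ Thursday — that's 1754's doomsday.
In January the doomsday date is Jan 3 (1754 is not a leap year).
Jan 11 is 8 days after Jan 3; 8 mod 7 = 1, so Thursday + 1 = Friday.
716 mod 7 = 2, so 716 days after a Friday is Friday + 2 = Sunday.

Sunday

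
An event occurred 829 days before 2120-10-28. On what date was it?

July 22, 2118

−366 (one year; includes Feb 29, 2120) → Oct 28, 2119 (463 left).
−365 (one year) → Oct 28, 2118 (98 left).
−28 → Sep 30, 2118 (end of Sep, 30 days; 70 left).
−30 → Aug 31, 2118 (end of Aug, 31 days; 40 left).
−31 → Jul 31, 2118 (end of Jul, 31 days; 9 left).
−9 → Jul 22, 2118.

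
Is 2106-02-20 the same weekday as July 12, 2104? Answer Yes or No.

From Jul 12, 2104 to Feb 20, 2106 is 588 days.
588 mod 7 = 0, so they are the same weekday.
(Jul 12, 2104 is a Saturday; Feb 20, 2106 is a Saturday.)

Yes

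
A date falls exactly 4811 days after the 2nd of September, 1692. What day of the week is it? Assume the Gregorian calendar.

Thursday

Sep 2, 1692 is a Tuesday.
4811 mod 7 = 2, so 4811 days after a Tuesday is Tuesday + 2 = Thursday.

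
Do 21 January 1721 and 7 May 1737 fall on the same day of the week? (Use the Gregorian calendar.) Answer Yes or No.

Yes

From Jan 21, 1721 to May 7, 1737 is 5950 days.
5950 mod 7 = 0, so they are the same weekday.
(Jan 21, 1721 is a Tuesday; May 7, 1737 is a Tuesday.)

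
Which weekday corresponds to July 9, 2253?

Saturday

Doomsday rule: the anchor day for the 2200s is Friday. For year 53: 53÷12 = 4 r 5, and 5÷4 = 1, so 4+5+1 = 10.
Friday + 10 ≡ Monday — that's 2253's doomsday.
In July the doomsday date is Jul 11.
Jul 9 is 2 days before Jul 11; 2 mod 7 = 2, so Monday − 2 = Saturday.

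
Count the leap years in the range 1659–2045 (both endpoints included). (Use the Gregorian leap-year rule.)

Multiples of 4 in [1659,2045]: 97.
Of those, multiples of 100: 4 (not leap unless ÷400).
Multiples of 400: 1.
Leap years = 97 − 4 + 1 = 94.

94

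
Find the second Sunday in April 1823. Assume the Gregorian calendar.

April 1, 1823 is a Tuesday.
The first Sunday is therefore April 6 (5 days later).
The second Sunday is 6 + 1×7 = April 13.

April 13, 1823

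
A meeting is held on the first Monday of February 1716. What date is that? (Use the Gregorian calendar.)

February 3, 1716

February 1, 1716 is a Saturday.
The first Monday is therefore February 3 (2 days later).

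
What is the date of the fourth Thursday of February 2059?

February 1, 2059 is a Saturday.
The first Thursday is therefore February 6 (5 days later).
The fourth Thursday is 6 + 3×7 = February 27.

February 27, 2059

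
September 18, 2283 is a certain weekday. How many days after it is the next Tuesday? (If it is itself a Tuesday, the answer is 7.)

7

Sep 18, 2283 is a Tuesday.
From Tuesday to the next Tuesday is 7 days.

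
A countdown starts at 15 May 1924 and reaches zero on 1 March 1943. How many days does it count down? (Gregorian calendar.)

6864

May 15, 1924 → May 15, 1925: 365 days.
May 15, 1925 → May 15, 1926: 365 days.
May 15, 1926 → May 15, 1927: 365 days.
May 15, 1927 → May 15, 1928: 366 days (Feb 29, 1928 is in that span).
May 15, 1928 → May 15, 1929: 365 days.
May 15, 1929 → May 15, 1930: 365 days.
May 15, 1930 → May 15, 1931: 365 days.
May 15, 1931 → May 15, 1932: 366 days (Feb 29, 1932 is in that span).
May 15, 1932 → May 15, 1933: 365 days.
May 15, 1933 → May 15, 1934: 365 days.
May 15, 1934 → May 15, 1935: 365 days.
May 15, 1935 → May 15, 1936: 366 days (Feb 29, 1936 is in that span).
May 15, 1936 → May 15, 1937: 365 days.
May 15, 1937 → May 15, 1938: 365 days.
May 15, 1938 → May 15, 1939: 365 days.
May 15, 1939 → May 15, 1940: 366 days (Feb 29, 1940 is in that span).
May 15, 1940 → May 15, 1941: 365 days.
May 15, 1941 → May 15, 1942: 365 days.
May 15, 1942 → Jun 15, 1942: 31 days (May has 31).
Jun 15, 1942 → Jul 15, 1942: 30 days (June has 30).
Jul 15, 1942 → Aug 15, 1942: 31 days (July has 31).
Aug 15, 1942 → Sep 15, 1942: 31 days (August has 31).
Sep 15, 1942 → Oct 15, 1942: 30 days (September has 30).
Oct 15, 1942 → Nov 15, 1942: 31 days (October has 31).
Nov 15, 1942 → Dec 15, 1942: 30 days (November has 30).
Dec 15, 1942 → Jan 15, 1943: 31 days (December has 31).
Jan 15, 1943 → Feb 15, 1943: 31 days (January has 31).
Feb 15, 1943 → Mar 1, 1943: 14 days.
Total: 6864 days.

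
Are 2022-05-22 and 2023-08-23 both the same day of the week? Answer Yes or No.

No

From May 22, 2022 to Aug 23, 2023 is 458 days.
458 mod 7 = 3, so they are different weekdays.
(May 22, 2022 is a Sunday; Aug 23, 2023 is a Wednesday.)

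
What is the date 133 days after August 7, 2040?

Aug has 31 days: +25 → Sep 1, 2040 (108 left).
Sep has 30 days: +30 → Oct 1, 2040 (78 left).
Oct has 31 days: +31 → Nov 1, 2040 (47 left).
Nov has 30 days: +30 → Dec 1, 2040 (17 left).
+17 → Dec 18, 2040.

December 18, 2040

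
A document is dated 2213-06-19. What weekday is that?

Doomsday rule: the anchor day for the 2200s is Friday. For year 13: 13÷12 = 1 r 1, and 1÷4 = 0, so 1+1+0 = 2.
Friday + 2 ≡ Sunday — that's 2213's doomsday.
In June the doomsday date is Jun 6.
Jun 19 is 13 days after Jun 6; 13 mod 7 = 6, so Sunday + 6 = Saturday.

Saturday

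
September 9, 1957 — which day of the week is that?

Doomsday rule: the anchor day for the 1900s is Wednesday. For year 57: 57÷12 = 4 r 9, and 9÷4 = 2, so 4+9+2 = 15.
Wednesday + 15 ≡ Thursday — that's 1957's doomsday.
In September the doomsday date is Sep 5.
Sep 9 is 4 days after Sep 5; 4 mod 7 = 4, so Thursday + 4 = Monday.

Monday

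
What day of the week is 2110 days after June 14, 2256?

Tuesday

First find the weekday of Jun 14, 2256. Doomsday rule: the anchor day for the 2200s is Friday. For year 56: 56÷12 = 4 r 8, and 8÷4 = 2, so 4+8+2 = 14.
Friday + 14 ≡ Friday — that's 2256's doomsday.
In June the doomsday date is Jun 6.
Jun 14 is 8 days after Jun 6; 8 mod 7 = 1, so Friday + 1 = Saturday.
2110 mod 7 = 3, so 2110 days after a Saturday is Saturday + 3 = Tuesday.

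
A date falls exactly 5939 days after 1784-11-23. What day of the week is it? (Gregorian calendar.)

Nov 23, 1784 is a Tuesday.
5939 mod 7 = 3, so 5939 days after a Tuesday is Tuesday + 3 = Friday.

Friday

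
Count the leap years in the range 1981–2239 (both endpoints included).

Multiples of 4 in [1981,2239]: 64.
Of those, multiples of 100: 3 (not leap unless ÷400).
Multiples of 400: 1.
Leap years = 64 − 3 + 1 = 62.

62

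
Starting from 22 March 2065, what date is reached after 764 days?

+365 (one year) → Mar 22, 2066 (399 left).
Mar has 31 days: +10 → Apr 1, 2066 (389 left).
Apr has 30 days: +30 → May 1, 2066 (359 left).
May has 31 days: +31 → Jun 1, 2066 (328 left).
Jun has 30 days: +30 → Jul 1, 2066 (298 left).
Jul has 31 days: +31 → Aug 1, 2066 (267 left).
Aug has 31 days: +31 → Sep 1, 2066 (236 left).
Sep has 30 days: +30 → Oct 1, 2066 (206 left).
Oct has 31 days: +31 → Nov 1, 2066 (175 left).
Nov has 30 days: +30 → Dec 1, 2066 (145 left).
Dec has 31 days: +31 → Jan 1, 2067 (114 left).
Jan has 31 days: +31 → Feb 1, 2067 (83 left).
Feb has 28 days: +28 → Mar 1, 2067 (55 left).
Mar has 31 days: +31 → Apr 1, 2067 (24 left).
+24 → Apr 25, 2067.

April 25, 2067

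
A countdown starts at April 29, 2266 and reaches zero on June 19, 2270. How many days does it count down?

Apr 29, 2266 → Apr 29, 2267: 365 days.
Apr 29, 2267 → Apr 29, 2268: 366 days (Feb 29, 2268 is in that span).
Apr 29, 2268 → Apr 29, 2269: 365 days.
Apr 29, 2269 → Apr 29, 2270: 365 days.
Apr 29, 2270 → May 29, 2270: 30 days (April has 30).
May 29, 2270 → Jun 19, 2270: 21 days.
Total: 1512 days.

1512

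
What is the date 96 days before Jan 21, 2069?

−21 → Dec 31, 2068 (end of Dec, 31 days; 75 left).
−31 → Nov 30, 2068 (end of Nov, 30 days; 44 left).
−30 → Oct 31, 2068 (end of Oct, 31 days; 14 left).
−14 → Oct 17, 2068.

October 17, 2068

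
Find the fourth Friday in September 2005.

September 1, 2005 is a Thursday.
The first Friday is therefore September 2 (1 days later).
The fourth Friday is 2 + 3×7 = September 23.

September 23, 2005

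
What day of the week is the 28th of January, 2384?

Doomsday rule: the anchor day for the 2300s is Wednesday. For year 84: 84÷12 = 7 r 0, and 0÷4 = 0, so 7+0+0 = 7.
Wednesday + 7 ≡ Wednesday — that's 2384's doomsday.
In January the doomsday date is Jan 4 (2384 is a leap year (divisible by 4)).
Jan 28 is 24 days after Jan 4; 24 mod 7 = 3, so Wednesday + 3 = Saturday.

Saturday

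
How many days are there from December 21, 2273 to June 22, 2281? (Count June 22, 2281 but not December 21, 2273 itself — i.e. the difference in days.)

2740

Dec 21, 2273 → Dec 21, 2274: 365 days.
Dec 21, 2274 → Dec 21, 2275: 365 days.
Dec 21, 2275 → Dec 21, 2276: 366 days (Feb 29, 2276 is in that span).
Dec 21, 2276 → Dec 21, 2277: 365 days.
Dec 21, 2277 → Dec 21, 2278: 365 days.
Dec 21, 2278 → Dec 21, 2279: 365 days.
Dec 21, 2279 → Dec 21, 2280: 366 days (Feb 29, 2280 is in that span).
Dec 21, 2280 → Jan 21, 2281: 31 days (December has 31).
Jan 21, 2281 → Feb 21, 2281: 31 days (January has 31).
Feb 21, 2281 → Mar 21, 2281: 28 days (February has 28).
Mar 21, 2281 → Apr 21, 2281: 31 days (March has 31).
Apr 21, 2281 → May 21, 2281: 30 days (April has 30).
May 21, 2281 → Jun 21, 2281: 31 days (May has 31).
Jun 21, 2281 → Jun 22, 2281: 1 days.
Total: 2740 days.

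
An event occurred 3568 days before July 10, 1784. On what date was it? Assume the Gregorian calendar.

−366 (one year; includes Feb 29, 1784) → Jul 10, 1783 (3202 left).
−365 (one year) → Jul 10, 1782 (2837 left).
−365 (one year) → Jul 10, 1781 (2472 left).
−365 (one year) → Jul 10, 1780 (2107 left).
−366 (one year; includes Feb 29, 1780) → Jul 10, 1779 (1741 left).
−365 (one year) → Jul 10, 1778 (1376 left).
−365 (one year) → Jul 10, 1777 (1011 left).
−365 (one year) → Jul 10, 1776 (646 left).
−366 (one year; includes Feb 29, 1776) → Jul 10, 1775 (280 left).
−10 → Jun 30, 1775 (end of Jun, 30 days; 270 left).
−30 → May 31, 1775 (end of May, 31 days; 240 left).
−31 → Apr 30, 1775 (end of Apr, 30 days; 209 left).
−30 → Mar 31, 1775 (end of Mar, 31 days; 179 left).
−31 → Feb 28, 1775 (end of Feb, 28 days; 148 left).
−28 → Jan 31, 1775 (end of Jan, 31 days; 120 left).
−31 → Dec 31, 1774 (end of Dec, 31 days; 89 left).
−31 → Nov 30, 1774 (end of Nov, 30 days; 58 left).
−30 → Oct 31, 1774 (end of Oct, 31 days; 28 left).
−28 → Oct 3, 1774.

October 3, 1774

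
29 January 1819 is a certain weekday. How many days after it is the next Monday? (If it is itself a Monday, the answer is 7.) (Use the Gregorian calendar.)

3

Jan 29, 1819 is a Friday.
From Friday to the next Monday is 3 days.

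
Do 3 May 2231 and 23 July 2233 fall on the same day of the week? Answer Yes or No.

From May 3, 2231 to Jul 23, 2233 is 812 days.
812 mod 7 = 0, so they are the same weekday.
(May 3, 2231 is a Tuesday; Jul 23, 2233 is a Tuesday.)

Yes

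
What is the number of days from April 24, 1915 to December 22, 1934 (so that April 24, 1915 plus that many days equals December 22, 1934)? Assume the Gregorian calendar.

Apr 24, 1915 → Apr 24, 1916: 366 days (Feb 29, 1916 is in that span).
Apr 24, 1916 → Apr 24, 1917: 365 days.
Apr 24, 1917 → Apr 24, 1918: 365 days.
Apr 24, 1918 → Apr 24, 1919: 365 days.
Apr 24, 1919 → Apr 24, 1920: 366 days (Feb 29, 1920 is in that span).
Apr 24, 1920 → Apr 24, 1921: 365 days.
Apr 24, 1921 → Apr 24, 1922: 365 days.
Apr 24, 1922 → Apr 24, 1923: 365 days.
Apr 24, 1923 → Apr 24, 1924: 366 days (Feb 29, 1924 is in that span).
Apr 24, 1924 → Apr 24, 1925: 365 days.
Apr 24, 1925 → Apr 24, 1926: 365 days.
Apr 24, 1926 → Apr 24, 1927: 365 days.
Apr 24, 1927 → Apr 24, 1928: 366 days (Feb 29, 1928 is in that span).
Apr 24, 1928 → Apr 24, 1929: 365 days.
Apr 24, 1929 → Apr 24, 1930: 365 days.
Apr 24, 1930 → Apr 24, 1931: 365 days.
Apr 24, 1931 → Apr 24, 1932: 366 days (Feb 29, 1932 is in that span).
Apr 24, 1932 → Apr 24, 1933: 365 days.
Apr 24, 1933 → Apr 24, 1934: 365 days.
Apr 24, 1934 → May 24, 1934: 30 days (April has 30).
May 24, 1934 → Jun 24, 1934: 31 days (May has 31).
Jun 24, 1934 → Jul 24, 1934: 30 days (June has 30).
Jul 24, 1934 → Aug 24, 1934: 31 days (July has 31).
Aug 24, 1934 → Sep 24, 1934: 31 days (August has 31).
Sep 24, 1934 → Oct 24, 1934: 30 days (September has 30).
Oct 24, 1934 → Nov 24, 1934: 31 days (October has 31).
Nov 24, 1934 → Dec 22, 1934: 28 days.
Total: 7182 days.

7182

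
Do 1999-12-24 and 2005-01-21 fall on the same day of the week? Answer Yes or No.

From Dec 24, 1999 to Jan 21, 2005 is 1855 days.
1855 mod 7 = 0, so they are the same weekday.
(Dec 24, 1999 is a Friday; Jan 21, 2005 is a Friday.)

Yes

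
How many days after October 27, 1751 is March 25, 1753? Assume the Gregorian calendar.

Oct 27, 1751 → Oct 27, 1752: 366 days (Feb 29, 1752 is in that span).
Oct 27, 1752 → Nov 27, 1752: 31 days (October has 31).
Nov 27, 1752 → Dec 27, 1752: 30 days (November has 30).
Dec 27, 1752 → Jan 27, 1753: 31 days (December has 31).
Jan 27, 1753 → Feb 27, 1753: 31 days (January has 31).
Feb 27, 1753 → Mar 25, 1753: 26 days.
Total: 515 days.

515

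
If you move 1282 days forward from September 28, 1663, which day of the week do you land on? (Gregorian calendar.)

Saturday

First find the weekday of Sep 28, 1663. Doomsday rule: the anchor day for the 1600s is Tuesday. For year 63: 63÷12 = 5 r 3, and 3÷4 = 0, so 5+3+0 = 8.
Tuesday + 8 ≡ Wednesday — that's 1663's doomsday.
In September the doomsday date is Sep 5.
Sep 28 is 23 days after Sep 5; 23 mod 7 = 2, so Wednesday + 2 = Friday.
1282 mod 7 = 1, so 1282 days after a Friday is Friday + 1 = Saturday.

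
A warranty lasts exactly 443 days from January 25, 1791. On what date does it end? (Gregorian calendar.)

+365 (one year) → Jan 25, 1792 (78 left).
Jan has 31 days: +7 → Feb 1, 1792 (71 left).
Feb has 29 days: +29 → Mar 1, 1792 (42 left).
Mar has 31 days: +31 → Apr 1, 1792 (11 left).
+11 → Apr 12, 1792.

April 12, 1792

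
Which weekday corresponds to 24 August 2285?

Doomsday rule: the anchor day for the 2200s is Friday. For year 85: 85÷12 = 7 r 1, and 1÷4 = 0, so 7+1+0 = 8.
Friday + 8 ≡ Saturday — that's 2285's doomsday.
In August the doomsday date is Aug 8.
Aug 24 is 16 days after Aug 8; 16 mod 7 = 2, so Saturday + 2 = Monday.

Monday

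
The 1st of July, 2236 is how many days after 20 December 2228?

2750

Dec 20, 2228 → Dec 20, 2229: 365 days.
Dec 20, 2229 → Dec 20, 2230: 365 days.
Dec 20, 2230 → Dec 20, 2231: 365 days.
Dec 20, 2231 → Dec 20, 2232: 366 days (Feb 29, 2232 is in that span).
Dec 20, 2232 → Dec 20, 2233: 365 days.
Dec 20, 2233 → Dec 20, 2234: 365 days.
Dec 20, 2234 → Dec 20, 2235: 365 days.
Dec 20, 2235 → Jan 20, 2236: 31 days (December has 31).
Jan 20, 2236 → Feb 20, 2236: 31 days (January has 31).
Feb 20, 2236 → Mar 20, 2236: 29 days (February has 29).
Mar 20, 2236 → Apr 20, 2236: 31 days (March has 31).
Apr 20, 2236 → May 20, 2236: 30 days (April has 30).
May 20, 2236 → Jun 20, 2236: 31 days (May has 31).
Jun 20, 2236 → Jul 1, 2236: 11 days.
Total: 2750 days.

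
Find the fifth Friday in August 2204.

August 31, 2204

August 1, 2204 is a Wednesday.
The first Friday is therefore August 3 (2 days later).
The fifth Friday is 3 + 4×7 = August 31.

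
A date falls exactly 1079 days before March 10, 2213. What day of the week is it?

First find the weekday of Mar 10, 2213. Doomsday rule: the anchor day for the 2200s is Friday. For year 13: 13÷12 = 1 r 1, and 1÷4 = 0, so 1+1+0 = 2.
Friday + 2 ≡ Sunday — that's 2213's doomsday.
In March the doomsday date is Mar 14.
Mar 10 is 4 days before Mar 14; 4 mod 7 = 4, so Sunday − 4 = Wednesday.
1079 mod 7 = 1, so 1079 days before a Wednesday is Wednesday − 1 = Tuesday.

Tuesday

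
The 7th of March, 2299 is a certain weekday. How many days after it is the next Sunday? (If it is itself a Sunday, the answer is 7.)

Mar 7, 2299 is a Tuesday.
From Tuesday to the next Sunday is 5 days.

5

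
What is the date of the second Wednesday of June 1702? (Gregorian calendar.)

June 1, 1702 is a Thursday.
The first Wednesday is therefore June 7 (6 days later).
The second Wednesday is 7 + 1×7 = June 14.

June 14, 1702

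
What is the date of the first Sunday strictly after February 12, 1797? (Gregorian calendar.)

Feb 12, 1797 is a Sunday.
From Sunday to the next Sunday is 7 days.
Feb 12, 1797 + 7 = Feb 19, 1797.

February 19, 1797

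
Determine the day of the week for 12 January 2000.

January 1, 2000 is a Saturday.
Jan 1, 2000 → Jan 12, 2000: 11 days.
Total: 11 days.
11 mod 7 = 4, so Saturday + 4 = Wednesday.

Wednesday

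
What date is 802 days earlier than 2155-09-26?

July 16, 2153

−365 (one year) → Sep 26, 2154 (437 left).
−365 (one year) → Sep 26, 2153 (72 left).
−26 → Aug 31, 2153 (end of Aug, 31 days; 46 left).
−31 → Jul 31, 2153 (end of Jul, 31 days; 15 left).
−15 → Jul 16, 2153.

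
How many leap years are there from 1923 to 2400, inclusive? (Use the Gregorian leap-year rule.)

117

Multiples of 4 in [1923,2400]: 120.
Of those, multiples of 100: 5 (not leap unless ÷400).
Multiples of 400: 2.
Leap years = 120 − 5 + 2 = 117.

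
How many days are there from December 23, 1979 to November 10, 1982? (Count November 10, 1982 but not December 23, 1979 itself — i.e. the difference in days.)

1053

Dec 23, 1979 → Dec 23, 1980: 366 days (Feb 29, 1980 is in that span).
Dec 23, 1980 → Dec 23, 1981: 365 days.
Dec 23, 1981 → Jan 23, 1982: 31 days (December has 31).
Jan 23, 1982 → Feb 23, 1982: 31 days (January has 31).
Feb 23, 1982 → Mar 23, 1982: 28 days (February has 28).
Mar 23, 1982 → Apr 23, 1982: 31 days (March has 31).
Apr 23, 1982 → May 23, 1982: 30 days (April has 30).
May 23, 1982 → Jun 23, 1982: 31 days (May has 31).
Jun 23, 1982 → Jul 23, 1982: 30 days (June has 30).
Jul 23, 1982 → Aug 23, 1982: 31 days (July has 31).
Aug 23, 1982 → Sep 23, 1982: 31 days (August has 31).
Sep 23, 1982 → Oct 23, 1982: 30 days (September has 30).
Oct 23, 1982 → Nov 10, 1982: 18 days.
Total: 1053 days.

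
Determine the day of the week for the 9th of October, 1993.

January 1, 1993 is a Friday.
Jan 1, 1993 → Feb 1, 1993: 31 days (January has 31).
Feb 1, 1993 → Mar 1, 1993: 28 days (February has 28).
Mar 1, 1993 → Apr 1, 1993: 31 days (March has 31).
Apr 1, 1993 → May 1, 1993: 30 days (April has 30).
May 1, 1993 → Jun 1, 1993: 31 days (May has 31).
Jun 1, 1993 → Jul 1, 1993: 30 days (June has 30).
Jul 1, 1993 → Aug 1, 1993: 31 days (July has 31).
Aug 1, 1993 → Sep 1, 1993: 31 days (August has 31).
Sep 1, 1993 → Oct 1, 1993: 30 days (September has 30).
Oct 1, 1993 → Oct 9, 1993: 8 days.
Total: 281 days.
281 mod 7 = 1, so Friday + 1 = Saturday.

Saturday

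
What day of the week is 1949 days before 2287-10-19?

Sunday

Oct 19, 2287 is a Wednesday.
1949 mod 7 = 3, so 1949 days before a Wednesday is Wednesday − 3 = Sunday.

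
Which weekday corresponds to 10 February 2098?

Doomsday rule: the anchor day for the 2000s is Tuesday. For year 98: 98÷12 = 8 r 2, and 2÷4 = 0, so 8+2+0 = 10.
Tuesday + 10 ≡ Friday — that's 2098's doomsday.
In February the doomsday date is Feb 28 (2098 is not a leap year).
Feb 10 is 18 days before Feb 28; 18 mod 7 = 4, so Friday − 4 = Monday.

Monday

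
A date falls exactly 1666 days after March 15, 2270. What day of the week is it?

Tuesday

First find the weekday of Mar 15, 2270. Doomsday rule: the anchor day for the 2200s is Friday. For year 70: 70÷12 = 5 r 10, and 10÷4 = 2, so 5+10+2 = 17.
Friday + 17 ≡ Monday — that's 2270's doomsday.
In March the doomsday date is Mar 14.
Mar 15 is 1 day after Mar 14; 1 mod 7 = 1, so Monday + 1 = Tuesday.
1666 mod 7 = 0, so 1666 days after a Tuesday is Tuesday + 0 = Tuesday.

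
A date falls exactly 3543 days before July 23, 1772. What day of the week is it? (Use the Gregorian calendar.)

First find the weekday of Jul 23, 1772. Doomsday rule: the anchor day for the 1700s is Sunday. For year 72: 72÷12 = 6 r 0, and 0÷4 = 0, so 6+0+0 = 6.
Sunday + 6 ≡ Saturday — that's 1772's doomsday.
In July the doomsday date is Jul 11.
Jul 23 is 12 days after Jul 11; 12 mod 7 = 5, so Saturday + 5 = Thursday.
3543 mod 7 = 1, so 3543 days before a Thursday is Thursday − 1 = Wednesday.

Wednesday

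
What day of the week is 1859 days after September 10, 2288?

Friday

First find the weekday of Sep 10, 2288. Doomsday rule: the anchor day for the 2200s is Friday. For year 88: 88÷12 = 7 r 4, and 4÷4 = 1, so 7+4+1 = 12.
Friday + 12 ≡ Wednesday — that's 2288's doomsday.
In September the doomsday date is Sep 5.
Sep 10 is 5 days after Sep 5; 5 mod 7 = 5, so Wednesday + 5 = Monday.
1859 mod 7 = 4, so 1859 days after a Monday is Monday + 4 = Friday.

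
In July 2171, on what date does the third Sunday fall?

July 21, 2171

July 1, 2171 is a Monday.
The first Sunday is therefore July 7 (6 days later).
The third Sunday is 7 + 2×7 = July 21.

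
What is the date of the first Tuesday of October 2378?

October 3, 2378

October 1, 2378 is a Sunday.
The first Tuesday is therefore October 3 (2 days later).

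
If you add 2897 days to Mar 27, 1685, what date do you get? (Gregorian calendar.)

+365 (one year) → Mar 27, 1686 (2532 left).
+365 (one year) → Mar 27, 1687 (2167 left).
+366 (one year; includes Feb 29, 1688) → Mar 27, 1688 (1801 left).
+365 (one year) → Mar 27, 1689 (1436 left).
+365 (one year) → Mar 27, 1690 (1071 left).
+365 (one year) → Mar 27, 1691 (706 left).
+366 (one year; includes Feb 29, 1692) → Mar 27, 1692 (340 left).
Mar has 31 days: +5 → Apr 1, 1692 (335 left).
Apr has 30 days: +30 → May 1, 1692 (305 left).
May has 31 days: +31 → Jun 1, 1692 (274 left).
Jun has 30 days: +30 → Jul 1, 1692 (244 left).
Jul has 31 days: +31 → Aug 1, 1692 (213 left).
Aug has 31 days: +31 → Sep 1, 1692 (182 left).
Sep has 30 days: +30 → Oct 1, 1692 (152 left).
Oct has 31 days: +31 → Nov 1, 1692 (121 left).
Nov has 30 days: +30 → Dec 1, 1692 (91 left).
Dec has 31 days: +31 → Jan 1, 1693 (60 left).
Jan has 31 days: +31 → Feb 1, 1693 (29 left).
Feb has 28 days: +28 → Mar 1, 1693 (1 left).
+1 → Mar 2, 1693.

March 2, 1693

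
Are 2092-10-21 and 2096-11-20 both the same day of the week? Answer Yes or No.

Yes

From Oct 21, 2092 to Nov 20, 2096 is 1491 days.
1491 mod 7 = 0, so they are the same weekday.
(Oct 21, 2092 is a Tuesday; Nov 20, 2096 is a Tuesday.)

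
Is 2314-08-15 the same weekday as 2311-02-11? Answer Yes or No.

From Feb 11, 2311 to Aug 15, 2314 is 1281 days.
1281 mod 7 = 0, so they are the same weekday.
(Feb 11, 2311 is a Saturday; Aug 15, 2314 is a Saturday.)

Yes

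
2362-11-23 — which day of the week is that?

Doomsday rule: the anchor day for the 2300s is Wednesday. For year 62: 62÷12 = 5 r 2, and 2÷4 = 0, so 5+2+0 = 7.
Wednesday + 7 ≡ Wednesday — that's 2362's doomsday.
In November the doomsday date is Nov 7.
Nov 23 is 16 days after Nov 7; 16 mod 7 = 2, so Wednesday + 2 = Friday.

Friday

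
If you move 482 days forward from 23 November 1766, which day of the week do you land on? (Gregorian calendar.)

First find the weekday of Nov 23, 1766. Doomsday rule: the anchor day for the 1700s is Sunday. For year 66: 66÷12 = 5 r 6, and 6÷4 = 1, so 5+6+1 = 12.
Sunday + 12 ≡ Friday — that's 1766's doomsday.
In November the doomsday date is Nov 7.
Nov 23 is 16 days after Nov 7; 16 mod 7 = 2, so Friday + 2 = Sunday.
482 mod 7 = 6, so 482 days after a Sunday is Sunday + 6 = Saturday.

Saturday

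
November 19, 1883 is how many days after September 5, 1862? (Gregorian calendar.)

Sep 5, 1862 → Sep 5, 1863: 365 days.
Sep 5, 1863 → Sep 5, 1864: 366 days (Feb 29, 1864 is in that span).
Sep 5, 1864 → Sep 5, 1865: 365 days.
Sep 5, 1865 → Sep 5, 1866: 365 days.
Sep 5, 1866 → Sep 5, 1867: 365 days.
Sep 5, 1867 → Sep 5, 1868: 366 days (Feb 29, 1868 is in that span).
Sep 5, 1868 → Sep 5, 1869: 365 days.
Sep 5, 1869 → Sep 5, 1870: 365 days.
Sep 5, 1870 → Sep 5, 1871: 365 days.
Sep 5, 1871 → Sep 5, 1872: 366 days (Feb 29, 1872 is in that span).
Sep 5, 1872 → Sep 5, 1873: 365 days.
Sep 5, 1873 → Sep 5, 1874: 365 days.
Sep 5, 1874 → Sep 5, 1875: 365 days.
Sep 5, 1875 → Sep 5, 1876: 366 days (Feb 29, 1876 is in that span).
Sep 5, 1876 → Sep 5, 1877: 365 days.
Sep 5, 1877 → Sep 5, 1878: 365 days.
Sep 5, 1878 → Sep 5, 1879: 365 days.
Sep 5, 1879 → Sep 5, 1880: 366 days (Feb 29, 1880 is in that span).
Sep 5, 1880 → Sep 5, 1881: 365 days.
Sep 5, 1881 → Sep 5, 1882: 365 days.
Sep 5, 1882 → Sep 5, 1883: 365 days.
Sep 5, 1883 → Oct 5, 1883: 30 days (September has 30).
Oct 5, 1883 → Nov 5, 1883: 31 days (October has 31).
Nov 5, 1883 → Nov 19, 1883: 14 days.
Total: 7745 days.

7745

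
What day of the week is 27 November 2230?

Saturday

Doomsday rule: the anchor day for the 2200s is Friday. For year 30: 30÷12 = 2 r 6, and 6÷4 = 1, so 2+6+1 = 9.
Friday + 9 ≡ Sunday — that's 2230's doomsday.
In November the doomsday date is Nov 7.
Nov 27 is 20 days after Nov 7; 20 mod 7 = 6, so Sunday + 6 = Saturday.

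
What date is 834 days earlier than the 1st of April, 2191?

December 18, 2188

−365 (one year) → Apr 1, 2190 (469 left).
−365 (one year) → Apr 1, 2189 (104 left).
−1 → Mar 31, 2189 (end of Mar, 31 days; 103 left).
−31 → Feb 28, 2189 (end of Feb, 28 days; 72 left).
−28 → Jan 31, 2189 (end of Jan, 31 days; 44 left).
−31 → Dec 31, 2188 (end of Dec, 31 days; 13 left).
−13 → Dec 18, 2188.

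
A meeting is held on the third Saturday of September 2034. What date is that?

September 1, 2034 is a Friday.
The first Saturday is therefore September 2 (1 days later).
The third Saturday is 2 + 2×7 = September 16.

September 16, 2034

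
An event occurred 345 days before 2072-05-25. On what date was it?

June 15, 2071

−25 → Apr 30, 2072 (end of Apr, 30 days; 320 left).
−30 → Mar 31, 2072 (end of Mar, 31 days; 290 left).
−31 → Feb 29, 2072 (end of Feb, 29 days; 259 left).
−29 → Jan 31, 2072 (end of Jan, 31 days; 230 left).
−31 → Dec 31, 2071 (end of Dec, 31 days; 199 left).
−31 → Nov 30, 2071 (end of Nov, 30 days; 168 left).
−30 → Oct 31, 2071 (end of Oct, 31 days; 138 left).
−31 → Sep 30, 2071 (end of Sep, 30 days; 107 left).
−30 → Aug 31, 2071 (end of Aug, 31 days; 77 left).
−31 → Jul 31, 2071 (end of Jul, 31 days; 46 left).
−31 → Jun 30, 2071 (end of Jun, 30 days; 15 left).
−15 → Jun 15, 2071.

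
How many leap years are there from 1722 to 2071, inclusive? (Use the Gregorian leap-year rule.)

Multiples of 4 in [1722,2071]: 87.
Of those, multiples of 100: 3 (not leap unless ÷400).
Multiples of 400: 1.
Leap years = 87 − 3 + 1 = 85.

85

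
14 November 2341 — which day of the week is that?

Doomsday rule: the anchor day for the 2300s is Wednesday. For year 41: 41÷12 = 3 r 5, and 5÷4 = 1, so 3+5+1 = 9.
Wednesday + 9 ≡ Friday — that's 2341's doomsday.
In November the doomsday date is Nov 7.
Nov 14 is 7 days after Nov 7; 7 mod 7 = 0, so Friday + 0 = Friday.

Friday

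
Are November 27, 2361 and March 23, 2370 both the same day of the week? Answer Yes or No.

Yes

From Nov 27, 2361 to Mar 23, 2370 is 3038 days.
3038 mod 7 = 0, so they are the same weekday.
(Nov 27, 2361 is a Monday; Mar 23, 2370 is a Monday.)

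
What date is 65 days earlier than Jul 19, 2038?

May 15, 2038

−19 → Jun 30, 2038 (end of Jun, 30 days; 46 left).
−30 → May 31, 2038 (end of May, 31 days; 16 left).
−16 → May 15, 2038.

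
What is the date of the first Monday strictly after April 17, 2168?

Apr 17, 2168 is a Sunday.
From Sunday to the next Monday is 1 day.
Apr 17, 2168 + 1 = Apr 18, 2168.

April 18, 2168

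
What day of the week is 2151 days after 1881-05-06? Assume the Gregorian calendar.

First find the weekday of May 6, 1881. Doomsday rule: the anchor day for the 1800s is Friday. For year 81: 81÷12 = 6 r 9, and 9÷4 = 2, so 6+9+2 = 17.
Friday + 17 ≡ Monday — that's 1881's doomsday.
In May the doomsday date is May 9.
May 6 is 3 days before May 9; 3 mod 7 = 3, so Monday − 3 = Friday.
2151 mod 7 = 2, so 2151 days after a Friday is Friday + 2 = Sunday.

Sunday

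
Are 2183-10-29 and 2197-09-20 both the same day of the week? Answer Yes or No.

Yes

From Oct 29, 2183 to Sep 20, 2197 is 5075 days.
5075 mod 7 = 0, so they are the same weekday.
(Oct 29, 2183 is a Wednesday; Sep 20, 2197 is a Wednesday.)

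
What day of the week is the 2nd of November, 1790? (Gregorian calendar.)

Tuesday

Doomsday rule: the anchor day for the 1700s is Sunday. For year 90: 90÷12 = 7 r 6, and 6÷4 = 1, so 7+6+1 = 14.
Sunday + 14 ≡ Sunday — that's 1790's doomsday.
In November the doomsday date is Nov 7.
Nov 2 is 5 days before Nov 7; 5 mod 7 = 5, so Sunday − 5 = Tuesday.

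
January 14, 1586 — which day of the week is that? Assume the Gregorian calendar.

Doomsday rule: the anchor day for the 1500s is Wednesday. For year 86: 86÷12 = 7 r 2, and 2÷4 = 0, so 7+2+0 = 9.
Wednesday + 9 ≡ Friday — that's 1586's doomsday.
In January the doomsday date is Jan 3 (1586 is not a leap year).
Jan 14 is 11 days after Jan 3; 11 mod 7 = 4, so Friday + 4 = Tuesday.

Tuesday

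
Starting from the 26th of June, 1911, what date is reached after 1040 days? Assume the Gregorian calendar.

May 1, 1914

+366 (one year; includes Feb 29, 1912) → Jun 26, 1912 (674 left).
+365 (one year) → Jun 26, 1913 (309 left).
Jun has 30 days: +5 → Jul 1, 1913 (304 left).
Jul has 31 days: +31 → Aug 1, 1913 (273 left).
Aug has 31 days: +31 → Sep 1, 1913 (242 left).
Sep has 30 days: +30 → Oct 1, 1913 (212 left).
Oct has 31 days: +31 → Nov 1, 1913 (181 left).
Nov has 30 days: +30 → Dec 1, 1913 (151 left).
Dec has 31 days: +31 → Jan 1, 1914 (120 left).
Jan has 31 days: +31 → Feb 1, 1914 (89 left).
Feb has 28 days: +28 → Mar 1, 1914 (61 left).
Mar has 31 days: +31 → Apr 1, 1914 (30 left).
Apr has 30 days: +30 → May 1, 1914 (0 left).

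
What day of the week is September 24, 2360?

Doomsday rule: the anchor day for the 2300s is Wednesday. For year 60: 60÷12 = 5 r 0, and 0÷4 = 0, so 5+0+0 = 5.
Wednesday + 5 ≡ Monday — that's 2360's doomsday.
In September the doomsday date is Sep 5.
Sep 24 is 19 days after Sep 5; 19 mod 7 = 5, so Monday + 5 = Saturday.

Saturday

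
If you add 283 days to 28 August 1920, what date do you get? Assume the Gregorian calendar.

Aug has 31 days: +4 → Sep 1, 1920 (279 left).
Sep has 30 days: +30 → Oct 1, 1920 (249 left).
Oct has 31 days: +31 → Nov 1, 1920 (218 left).
Nov has 30 days: +30 → Dec 1, 1920 (188 left).
Dec has 31 days: +31 → Jan 1, 1921 (157 left).
Jan has 31 days: +31 → Feb 1, 1921 (126 left).
Feb has 28 days: +28 → Mar 1, 1921 (98 left).
Mar has 31 days: +31 → Apr 1, 1921 (67 left).
Apr has 30 days: +30 → May 1, 1921 (37 left).
May has 31 days: +31 → Jun 1, 1921 (6 left).
+6 → Jun 7, 1921.

June 7, 1921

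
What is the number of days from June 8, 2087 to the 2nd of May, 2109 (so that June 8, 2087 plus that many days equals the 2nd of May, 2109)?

7998

Jun 8, 2087 → Jun 8, 2088: 366 days (Feb 29, 2088 is in that span).
Jun 8, 2088 → Jun 8, 2089: 365 days.
Jun 8, 2089 → Jun 8, 2090: 365 days.
Jun 8, 2090 → Jun 8, 2091: 365 days.
Jun 8, 2091 → Jun 8, 2092: 366 days (Feb 29, 2092 is in that span).
Jun 8, 2092 → Jun 8, 2093: 365 days.
Jun 8, 2093 → Jun 8, 2094: 365 days.
Jun 8, 2094 → Jun 8, 2095: 365 days.
Jun 8, 2095 → Jun 8, 2096: 366 days (Feb 29, 2096 is in that span).
Jun 8, 2096 → Jun 8, 2097: 365 days.
Jun 8, 2097 → Jun 8, 2098: 365 days.
Jun 8, 2098 → Jun 8, 2099: 365 days.
Jun 8, 2099 → Jun 8, 2100: 365 days.
Jun 8, 2100 → Jun 8, 2101: 365 days.
Jun 8, 2101 → Jun 8, 2102: 365 days.
Jun 8, 2102 → Jun 8, 2103: 365 days.
Jun 8, 2103 → Jun 8, 2104: 366 days (Feb 29, 2104 is in that span).
Jun 8, 2104 → Jun 8, 2105: 365 days.
Jun 8, 2105 → Jun 8, 2106: 365 days.
Jun 8, 2106 → Jun 8, 2107: 365 days.
Jun 8, 2107 → Jun 8, 2108: 366 days (Feb 29, 2108 is in that span).
Jun 8, 2108 → Jul 8, 2108: 30 days (June has 30).
Jul 8, 2108 → Aug 8, 2108: 31 days (July has 31).
Aug 8, 2108 → Sep 8, 2108: 31 days (August has 31).
Sep 8, 2108 → Oct 8, 2108: 30 days (September has 30).
Oct 8, 2108 → Nov 8, 2108: 31 days (October has 31).
Nov 8, 2108 → Dec 8, 2108: 30 days (November has 30).
Dec 8, 2108 → Jan 8, 2109: 31 days (December has 31).
Jan 8, 2109 → Feb 8, 2109: 31 days (January has 31).
Feb 8, 2109 → Mar 8, 2109: 28 days (February has 28).
Mar 8, 2109 → Apr 8, 2109: 31 days (March has 31).
Apr 8, 2109 → May 2, 2109: 24 days.
Total: 7998 days.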